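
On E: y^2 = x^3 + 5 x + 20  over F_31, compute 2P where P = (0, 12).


Doubling: s = (3 x1^2 + a) / (2 y1)
s = (3*0^2 + 5) / (2*12) mod 31 = 17
x3 = s^2 - 2 x1 mod 31 = 17^2 - 2*0 = 10
y3 = s (x1 - x3) - y1 mod 31 = 17 * (0 - 10) - 12 = 4

2P = (10, 4)


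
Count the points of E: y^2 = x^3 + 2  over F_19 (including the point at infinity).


For each x in F_19, count y with y^2 = x^3 + 0 x + 2 mod 19:
  x = 4: RHS = 9, y in [3, 16]  -> 2 point(s)
  x = 6: RHS = 9, y in [3, 16]  -> 2 point(s)
  x = 8: RHS = 1, y in [1, 18]  -> 2 point(s)
  x = 9: RHS = 9, y in [3, 16]  -> 2 point(s)
  x = 12: RHS = 1, y in [1, 18]  -> 2 point(s)
  x = 18: RHS = 1, y in [1, 18]  -> 2 point(s)
Affine points: 12. Add the point at infinity: total = 13.

#E(F_19) = 13


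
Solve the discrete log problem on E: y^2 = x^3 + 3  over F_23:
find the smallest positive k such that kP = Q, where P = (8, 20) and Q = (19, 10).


Enumerate multiples of P until we hit Q = (19, 10):
  1P = (8, 20)
  2P = (19, 10)
Match found at i = 2.

k = 2


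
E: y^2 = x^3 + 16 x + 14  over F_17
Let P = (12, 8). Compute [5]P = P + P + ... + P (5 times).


k = 5 = 101_2 (binary, LSB first: 101)
Double-and-add from P = (12, 8):
  bit 0 = 1: acc = O + (12, 8) = (12, 8)
  bit 1 = 0: acc unchanged = (12, 8)
  bit 2 = 1: acc = (12, 8) + (12, 8) = (12, 9)

5P = (12, 9)


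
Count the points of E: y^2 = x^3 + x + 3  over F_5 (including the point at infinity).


For each x in F_5, count y with y^2 = x^3 + 1 x + 3 mod 5:
  x = 1: RHS = 0, y in [0]  -> 1 point(s)
  x = 4: RHS = 1, y in [1, 4]  -> 2 point(s)
Affine points: 3. Add the point at infinity: total = 4.

#E(F_5) = 4


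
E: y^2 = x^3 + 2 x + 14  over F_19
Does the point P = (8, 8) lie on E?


Check whether y^2 = x^3 + 2 x + 14 (mod 19) for (x, y) = (8, 8).
LHS: y^2 = 8^2 mod 19 = 7
RHS: x^3 + 2 x + 14 = 8^3 + 2*8 + 14 mod 19 = 10
LHS != RHS

No, not on the curve


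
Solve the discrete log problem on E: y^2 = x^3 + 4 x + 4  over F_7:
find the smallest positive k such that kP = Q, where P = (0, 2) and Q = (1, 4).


Enumerate multiples of P until we hit Q = (1, 4):
  1P = (0, 2)
  2P = (1, 4)
Match found at i = 2.

k = 2


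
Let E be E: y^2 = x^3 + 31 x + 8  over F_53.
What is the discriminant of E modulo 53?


4 a^3 + 27 b^2 = 4*31^3 + 27*8^2 = 119164 + 1728 = 120892
Delta = -16 * (120892) = -1934272
Delta mod 53 = 16

Delta = 16 (mod 53)


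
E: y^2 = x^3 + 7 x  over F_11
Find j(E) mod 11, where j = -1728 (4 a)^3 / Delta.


Delta = -16(4 a^3 + 27 b^2) mod 11 = 4
-1728 * (4 a)^3 = -1728 * (4*7)^3 mod 11 = 4
j = 4 * 4^(-1) mod 11 = 1

j = 1 (mod 11)


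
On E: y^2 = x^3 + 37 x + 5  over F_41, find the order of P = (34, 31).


Compute successive multiples of P until we hit O:
  1P = (34, 31)
  2P = (15, 32)
  3P = (38, 21)
  4P = (6, 22)
  5P = (9, 40)
  6P = (2, 28)
  7P = (37, 11)
  8P = (19, 33)
  ... (continuing to 53P)
  53P = O

ord(P) = 53


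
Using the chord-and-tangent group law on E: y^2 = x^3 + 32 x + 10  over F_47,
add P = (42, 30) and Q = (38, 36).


P != Q, so use the chord formula.
s = (y2 - y1) / (x2 - x1) = (6) / (43) mod 47 = 22
x3 = s^2 - x1 - x2 mod 47 = 22^2 - 42 - 38 = 28
y3 = s (x1 - x3) - y1 mod 47 = 22 * (42 - 28) - 30 = 43

P + Q = (28, 43)


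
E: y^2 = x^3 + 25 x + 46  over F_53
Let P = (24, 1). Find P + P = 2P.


Doubling: s = (3 x1^2 + a) / (2 y1)
s = (3*24^2 + 25) / (2*1) mod 53 = 2
x3 = s^2 - 2 x1 mod 53 = 2^2 - 2*24 = 9
y3 = s (x1 - x3) - y1 mod 53 = 2 * (24 - 9) - 1 = 29

2P = (9, 29)


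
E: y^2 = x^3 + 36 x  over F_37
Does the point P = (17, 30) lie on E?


Check whether y^2 = x^3 + 36 x + 0 (mod 37) for (x, y) = (17, 30).
LHS: y^2 = 30^2 mod 37 = 12
RHS: x^3 + 36 x + 0 = 17^3 + 36*17 + 0 mod 37 = 12
LHS = RHS

Yes, on the curve


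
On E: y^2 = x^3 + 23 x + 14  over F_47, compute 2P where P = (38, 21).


Doubling: s = (3 x1^2 + a) / (2 y1)
s = (3*38^2 + 23) / (2*21) mod 47 = 22
x3 = s^2 - 2 x1 mod 47 = 22^2 - 2*38 = 32
y3 = s (x1 - x3) - y1 mod 47 = 22 * (38 - 32) - 21 = 17

2P = (32, 17)


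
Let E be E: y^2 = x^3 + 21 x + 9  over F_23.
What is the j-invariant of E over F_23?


Delta = -16(4 a^3 + 27 b^2) mod 23 = 20
-1728 * (4 a)^3 = -1728 * (4*21)^3 mod 23 = 18
j = 18 * 20^(-1) mod 23 = 17

j = 17 (mod 23)


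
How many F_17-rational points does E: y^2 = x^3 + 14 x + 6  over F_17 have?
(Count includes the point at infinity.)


For each x in F_17, count y with y^2 = x^3 + 14 x + 6 mod 17:
  x = 1: RHS = 4, y in [2, 15]  -> 2 point(s)
  x = 2: RHS = 8, y in [5, 12]  -> 2 point(s)
  x = 6: RHS = 0, y in [0]  -> 1 point(s)
  x = 8: RHS = 1, y in [1, 16]  -> 2 point(s)
  x = 12: RHS = 15, y in [7, 10]  -> 2 point(s)
  x = 15: RHS = 4, y in [2, 15]  -> 2 point(s)
  x = 16: RHS = 8, y in [5, 12]  -> 2 point(s)
Affine points: 13. Add the point at infinity: total = 14.

#E(F_17) = 14


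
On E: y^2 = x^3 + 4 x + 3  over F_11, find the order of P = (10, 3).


Compute successive multiples of P until we hit O:
  1P = (10, 3)
  2P = (0, 5)
  3P = (5, 7)
  4P = (5, 4)
  5P = (0, 6)
  6P = (10, 8)
  7P = O

ord(P) = 7


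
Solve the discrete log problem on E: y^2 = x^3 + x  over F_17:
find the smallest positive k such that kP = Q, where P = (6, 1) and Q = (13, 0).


Enumerate multiples of P until we hit Q = (13, 0):
  1P = (6, 1)
  2P = (13, 0)
Match found at i = 2.

k = 2


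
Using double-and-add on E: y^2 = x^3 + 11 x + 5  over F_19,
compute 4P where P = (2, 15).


k = 4 = 100_2 (binary, LSB first: 001)
Double-and-add from P = (2, 15):
  bit 0 = 0: acc unchanged = O
  bit 1 = 0: acc unchanged = O
  bit 2 = 1: acc = O + (2, 4) = (2, 4)

4P = (2, 4)


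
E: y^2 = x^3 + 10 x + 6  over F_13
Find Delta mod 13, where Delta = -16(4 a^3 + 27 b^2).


4 a^3 + 27 b^2 = 4*10^3 + 27*6^2 = 4000 + 972 = 4972
Delta = -16 * (4972) = -79552
Delta mod 13 = 8

Delta = 8 (mod 13)


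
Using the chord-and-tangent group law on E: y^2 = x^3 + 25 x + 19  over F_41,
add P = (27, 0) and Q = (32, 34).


P != Q, so use the chord formula.
s = (y2 - y1) / (x2 - x1) = (34) / (5) mod 41 = 15
x3 = s^2 - x1 - x2 mod 41 = 15^2 - 27 - 32 = 2
y3 = s (x1 - x3) - y1 mod 41 = 15 * (27 - 2) - 0 = 6

P + Q = (2, 6)


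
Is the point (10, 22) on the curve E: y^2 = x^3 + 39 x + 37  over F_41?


Check whether y^2 = x^3 + 39 x + 37 (mod 41) for (x, y) = (10, 22).
LHS: y^2 = 22^2 mod 41 = 33
RHS: x^3 + 39 x + 37 = 10^3 + 39*10 + 37 mod 41 = 33
LHS = RHS

Yes, on the curve


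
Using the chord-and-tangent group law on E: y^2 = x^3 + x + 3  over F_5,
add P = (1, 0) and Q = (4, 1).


P != Q, so use the chord formula.
s = (y2 - y1) / (x2 - x1) = (1) / (3) mod 5 = 2
x3 = s^2 - x1 - x2 mod 5 = 2^2 - 1 - 4 = 4
y3 = s (x1 - x3) - y1 mod 5 = 2 * (1 - 4) - 0 = 4

P + Q = (4, 4)


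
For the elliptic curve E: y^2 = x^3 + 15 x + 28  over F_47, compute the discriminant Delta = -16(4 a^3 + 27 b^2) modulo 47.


4 a^3 + 27 b^2 = 4*15^3 + 27*28^2 = 13500 + 21168 = 34668
Delta = -16 * (34668) = -554688
Delta mod 47 = 6

Delta = 6 (mod 47)


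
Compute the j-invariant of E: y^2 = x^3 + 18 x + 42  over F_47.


Delta = -16(4 a^3 + 27 b^2) mod 47 = 36
-1728 * (4 a)^3 = -1728 * (4*18)^3 mod 47 = 43
j = 43 * 36^(-1) mod 47 = 26

j = 26 (mod 47)


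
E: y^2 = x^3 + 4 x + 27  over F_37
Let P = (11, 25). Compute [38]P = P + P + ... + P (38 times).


k = 38 = 100110_2 (binary, LSB first: 011001)
Double-and-add from P = (11, 25):
  bit 0 = 0: acc unchanged = O
  bit 1 = 1: acc = O + (26, 24) = (26, 24)
  bit 2 = 1: acc = (26, 24) + (34, 32) = (15, 24)
  bit 3 = 0: acc unchanged = (15, 24)
  bit 4 = 0: acc unchanged = (15, 24)
  bit 5 = 1: acc = (15, 24) + (4, 12) = (25, 29)

38P = (25, 29)


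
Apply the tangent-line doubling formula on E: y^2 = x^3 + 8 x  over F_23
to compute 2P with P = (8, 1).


Doubling: s = (3 x1^2 + a) / (2 y1)
s = (3*8^2 + 8) / (2*1) mod 23 = 8
x3 = s^2 - 2 x1 mod 23 = 8^2 - 2*8 = 2
y3 = s (x1 - x3) - y1 mod 23 = 8 * (8 - 2) - 1 = 1

2P = (2, 1)


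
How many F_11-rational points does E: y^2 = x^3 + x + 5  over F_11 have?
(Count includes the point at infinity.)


For each x in F_11, count y with y^2 = x^3 + 1 x + 5 mod 11:
  x = 0: RHS = 5, y in [4, 7]  -> 2 point(s)
  x = 2: RHS = 4, y in [2, 9]  -> 2 point(s)
  x = 5: RHS = 3, y in [5, 6]  -> 2 point(s)
  x = 7: RHS = 3, y in [5, 6]  -> 2 point(s)
  x = 10: RHS = 3, y in [5, 6]  -> 2 point(s)
Affine points: 10. Add the point at infinity: total = 11.

#E(F_11) = 11


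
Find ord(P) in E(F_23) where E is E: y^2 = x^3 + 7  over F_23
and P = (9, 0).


Compute successive multiples of P until we hit O:
  1P = (9, 0)
  2P = O

ord(P) = 2


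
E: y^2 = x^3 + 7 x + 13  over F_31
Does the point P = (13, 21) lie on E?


Check whether y^2 = x^3 + 7 x + 13 (mod 31) for (x, y) = (13, 21).
LHS: y^2 = 21^2 mod 31 = 7
RHS: x^3 + 7 x + 13 = 13^3 + 7*13 + 13 mod 31 = 7
LHS = RHS

Yes, on the curve


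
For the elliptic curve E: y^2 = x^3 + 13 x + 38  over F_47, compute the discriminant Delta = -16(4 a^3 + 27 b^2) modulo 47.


4 a^3 + 27 b^2 = 4*13^3 + 27*38^2 = 8788 + 38988 = 47776
Delta = -16 * (47776) = -764416
Delta mod 47 = 39

Delta = 39 (mod 47)


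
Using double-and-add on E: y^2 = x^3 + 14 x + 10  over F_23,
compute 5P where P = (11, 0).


k = 5 = 101_2 (binary, LSB first: 101)
Double-and-add from P = (11, 0):
  bit 0 = 1: acc = O + (11, 0) = (11, 0)
  bit 1 = 0: acc unchanged = (11, 0)
  bit 2 = 1: acc = (11, 0) + O = (11, 0)

5P = (11, 0)


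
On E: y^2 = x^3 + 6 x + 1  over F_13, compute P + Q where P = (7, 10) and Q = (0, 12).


P != Q, so use the chord formula.
s = (y2 - y1) / (x2 - x1) = (2) / (6) mod 13 = 9
x3 = s^2 - x1 - x2 mod 13 = 9^2 - 7 - 0 = 9
y3 = s (x1 - x3) - y1 mod 13 = 9 * (7 - 9) - 10 = 11

P + Q = (9, 11)


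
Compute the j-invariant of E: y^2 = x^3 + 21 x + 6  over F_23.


Delta = -16(4 a^3 + 27 b^2) mod 23 = 2
-1728 * (4 a)^3 = -1728 * (4*21)^3 mod 23 = 18
j = 18 * 2^(-1) mod 23 = 9

j = 9 (mod 23)


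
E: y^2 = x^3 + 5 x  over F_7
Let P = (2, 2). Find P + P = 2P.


Doubling: s = (3 x1^2 + a) / (2 y1)
s = (3*2^2 + 5) / (2*2) mod 7 = 6
x3 = s^2 - 2 x1 mod 7 = 6^2 - 2*2 = 4
y3 = s (x1 - x3) - y1 mod 7 = 6 * (2 - 4) - 2 = 0

2P = (4, 0)


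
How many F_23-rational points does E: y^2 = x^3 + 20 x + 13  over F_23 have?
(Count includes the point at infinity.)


For each x in F_23, count y with y^2 = x^3 + 20 x + 13 mod 23:
  x = 0: RHS = 13, y in [6, 17]  -> 2 point(s)
  x = 3: RHS = 8, y in [10, 13]  -> 2 point(s)
  x = 5: RHS = 8, y in [10, 13]  -> 2 point(s)
  x = 6: RHS = 4, y in [2, 21]  -> 2 point(s)
  x = 7: RHS = 13, y in [6, 17]  -> 2 point(s)
  x = 8: RHS = 18, y in [8, 15]  -> 2 point(s)
  x = 9: RHS = 2, y in [5, 18]  -> 2 point(s)
  x = 11: RHS = 0, y in [0]  -> 1 point(s)
  x = 12: RHS = 3, y in [7, 16]  -> 2 point(s)
  x = 13: RHS = 9, y in [3, 20]  -> 2 point(s)
  x = 14: RHS = 1, y in [1, 22]  -> 2 point(s)
  x = 15: RHS = 8, y in [10, 13]  -> 2 point(s)
  x = 16: RHS = 13, y in [6, 17]  -> 2 point(s)
  x = 18: RHS = 18, y in [8, 15]  -> 2 point(s)
  x = 20: RHS = 18, y in [8, 15]  -> 2 point(s)
Affine points: 29. Add the point at infinity: total = 30.

#E(F_23) = 30


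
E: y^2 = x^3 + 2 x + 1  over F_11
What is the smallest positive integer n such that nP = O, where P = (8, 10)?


Compute successive multiples of P until we hit O:
  1P = (8, 10)
  2P = (10, 8)
  3P = (5, 9)
  4P = (3, 10)
  5P = (0, 1)
  6P = (1, 2)
  7P = (6, 8)
  8P = (9, 0)
  ... (continuing to 16P)
  16P = O

ord(P) = 16


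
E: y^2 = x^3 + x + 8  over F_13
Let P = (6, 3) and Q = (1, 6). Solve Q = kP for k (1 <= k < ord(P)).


Enumerate multiples of P until we hit Q = (1, 6):
  1P = (6, 3)
  2P = (10, 11)
  3P = (1, 7)
  4P = (3, 5)
  5P = (3, 8)
  6P = (1, 6)
Match found at i = 6.

k = 6


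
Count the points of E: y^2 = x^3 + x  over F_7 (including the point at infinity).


For each x in F_7, count y with y^2 = x^3 + 1 x + 0 mod 7:
  x = 0: RHS = 0, y in [0]  -> 1 point(s)
  x = 1: RHS = 2, y in [3, 4]  -> 2 point(s)
  x = 3: RHS = 2, y in [3, 4]  -> 2 point(s)
  x = 5: RHS = 4, y in [2, 5]  -> 2 point(s)
Affine points: 7. Add the point at infinity: total = 8.

#E(F_7) = 8


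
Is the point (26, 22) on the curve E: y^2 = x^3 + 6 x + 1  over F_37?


Check whether y^2 = x^3 + 6 x + 1 (mod 37) for (x, y) = (26, 22).
LHS: y^2 = 22^2 mod 37 = 3
RHS: x^3 + 6 x + 1 = 26^3 + 6*26 + 1 mod 37 = 10
LHS != RHS

No, not on the curve


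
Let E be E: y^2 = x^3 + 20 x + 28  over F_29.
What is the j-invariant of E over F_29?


Delta = -16(4 a^3 + 27 b^2) mod 29 = 27
-1728 * (4 a)^3 = -1728 * (4*20)^3 mod 29 = 2
j = 2 * 27^(-1) mod 29 = 28

j = 28 (mod 29)


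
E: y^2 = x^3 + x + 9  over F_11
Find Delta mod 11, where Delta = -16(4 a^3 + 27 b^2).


4 a^3 + 27 b^2 = 4*1^3 + 27*9^2 = 4 + 2187 = 2191
Delta = -16 * (2191) = -35056
Delta mod 11 = 1

Delta = 1 (mod 11)


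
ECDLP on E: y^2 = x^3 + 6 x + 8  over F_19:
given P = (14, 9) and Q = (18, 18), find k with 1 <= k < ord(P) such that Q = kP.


Enumerate multiples of P until we hit Q = (18, 18):
  1P = (14, 9)
  2P = (16, 1)
  3P = (5, 12)
  4P = (17, 11)
  5P = (18, 1)
  6P = (10, 2)
  7P = (4, 18)
  8P = (2, 3)
  9P = (8, 13)
  10P = (8, 6)
  11P = (2, 16)
  12P = (4, 1)
  13P = (10, 17)
  14P = (18, 18)
Match found at i = 14.

k = 14


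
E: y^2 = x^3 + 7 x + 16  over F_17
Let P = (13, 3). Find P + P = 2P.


Doubling: s = (3 x1^2 + a) / (2 y1)
s = (3*13^2 + 7) / (2*3) mod 17 = 12
x3 = s^2 - 2 x1 mod 17 = 12^2 - 2*13 = 16
y3 = s (x1 - x3) - y1 mod 17 = 12 * (13 - 16) - 3 = 12

2P = (16, 12)


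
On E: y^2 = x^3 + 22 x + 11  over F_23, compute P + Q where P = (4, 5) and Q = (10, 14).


P != Q, so use the chord formula.
s = (y2 - y1) / (x2 - x1) = (9) / (6) mod 23 = 13
x3 = s^2 - x1 - x2 mod 23 = 13^2 - 4 - 10 = 17
y3 = s (x1 - x3) - y1 mod 23 = 13 * (4 - 17) - 5 = 10

P + Q = (17, 10)


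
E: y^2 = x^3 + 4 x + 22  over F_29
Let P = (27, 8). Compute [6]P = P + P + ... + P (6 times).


k = 6 = 110_2 (binary, LSB first: 011)
Double-and-add from P = (27, 8):
  bit 0 = 0: acc unchanged = O
  bit 1 = 1: acc = O + (5, 14) = (5, 14)
  bit 2 = 1: acc = (5, 14) + (25, 0) = (5, 15)

6P = (5, 15)


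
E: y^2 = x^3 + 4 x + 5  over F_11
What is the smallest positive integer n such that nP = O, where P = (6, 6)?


Compute successive multiples of P until we hit O:
  1P = (6, 6)
  2P = (3, 0)
  3P = (6, 5)
  4P = O

ord(P) = 4


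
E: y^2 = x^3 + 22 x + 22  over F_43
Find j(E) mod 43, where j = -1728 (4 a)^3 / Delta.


Delta = -16(4 a^3 + 27 b^2) mod 43 = 13
-1728 * (4 a)^3 = -1728 * (4*22)^3 mod 43 = 22
j = 22 * 13^(-1) mod 43 = 5

j = 5 (mod 43)


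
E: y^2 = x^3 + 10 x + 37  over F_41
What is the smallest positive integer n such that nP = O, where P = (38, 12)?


Compute successive multiples of P until we hit O:
  1P = (38, 12)
  2P = (14, 25)
  3P = (12, 32)
  4P = (11, 24)
  5P = (17, 6)
  6P = (7, 32)
  7P = (0, 23)
  8P = (21, 23)
  ... (continuing to 35P)
  35P = O

ord(P) = 35


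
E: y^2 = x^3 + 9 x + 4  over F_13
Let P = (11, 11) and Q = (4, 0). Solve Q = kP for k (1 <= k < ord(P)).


Enumerate multiples of P until we hit Q = (4, 0):
  1P = (11, 11)
  2P = (8, 9)
  3P = (6, 1)
  4P = (0, 11)
  5P = (2, 2)
  6P = (1, 12)
  7P = (4, 0)
Match found at i = 7.

k = 7


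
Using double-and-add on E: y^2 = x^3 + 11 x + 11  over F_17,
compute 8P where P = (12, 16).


k = 8 = 1000_2 (binary, LSB first: 0001)
Double-and-add from P = (12, 16):
  bit 0 = 0: acc unchanged = O
  bit 1 = 0: acc unchanged = O
  bit 2 = 0: acc unchanged = O
  bit 3 = 1: acc = O + (6, 2) = (6, 2)

8P = (6, 2)


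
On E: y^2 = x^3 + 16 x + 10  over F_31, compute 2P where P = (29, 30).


Doubling: s = (3 x1^2 + a) / (2 y1)
s = (3*29^2 + 16) / (2*30) mod 31 = 17
x3 = s^2 - 2 x1 mod 31 = 17^2 - 2*29 = 14
y3 = s (x1 - x3) - y1 mod 31 = 17 * (29 - 14) - 30 = 8

2P = (14, 8)


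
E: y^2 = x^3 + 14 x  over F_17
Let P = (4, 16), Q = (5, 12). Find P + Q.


P != Q, so use the chord formula.
s = (y2 - y1) / (x2 - x1) = (13) / (1) mod 17 = 13
x3 = s^2 - x1 - x2 mod 17 = 13^2 - 4 - 5 = 7
y3 = s (x1 - x3) - y1 mod 17 = 13 * (4 - 7) - 16 = 13

P + Q = (7, 13)


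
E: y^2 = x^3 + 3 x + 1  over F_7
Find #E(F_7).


For each x in F_7, count y with y^2 = x^3 + 3 x + 1 mod 7:
  x = 0: RHS = 1, y in [1, 6]  -> 2 point(s)
  x = 2: RHS = 1, y in [1, 6]  -> 2 point(s)
  x = 3: RHS = 2, y in [3, 4]  -> 2 point(s)
  x = 4: RHS = 0, y in [0]  -> 1 point(s)
  x = 5: RHS = 1, y in [1, 6]  -> 2 point(s)
  x = 6: RHS = 4, y in [2, 5]  -> 2 point(s)
Affine points: 11. Add the point at infinity: total = 12.

#E(F_7) = 12


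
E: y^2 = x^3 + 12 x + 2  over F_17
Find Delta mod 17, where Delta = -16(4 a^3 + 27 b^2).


4 a^3 + 27 b^2 = 4*12^3 + 27*2^2 = 6912 + 108 = 7020
Delta = -16 * (7020) = -112320
Delta mod 17 = 16

Delta = 16 (mod 17)


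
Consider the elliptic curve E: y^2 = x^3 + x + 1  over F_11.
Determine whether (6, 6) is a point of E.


Check whether y^2 = x^3 + 1 x + 1 (mod 11) for (x, y) = (6, 6).
LHS: y^2 = 6^2 mod 11 = 3
RHS: x^3 + 1 x + 1 = 6^3 + 1*6 + 1 mod 11 = 3
LHS = RHS

Yes, on the curve


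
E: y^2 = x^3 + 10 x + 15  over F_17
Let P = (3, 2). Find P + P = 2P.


Doubling: s = (3 x1^2 + a) / (2 y1)
s = (3*3^2 + 10) / (2*2) mod 17 = 5
x3 = s^2 - 2 x1 mod 17 = 5^2 - 2*3 = 2
y3 = s (x1 - x3) - y1 mod 17 = 5 * (3 - 2) - 2 = 3

2P = (2, 3)


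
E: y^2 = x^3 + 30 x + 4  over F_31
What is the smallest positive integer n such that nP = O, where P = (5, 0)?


Compute successive multiples of P until we hit O:
  1P = (5, 0)
  2P = O

ord(P) = 2


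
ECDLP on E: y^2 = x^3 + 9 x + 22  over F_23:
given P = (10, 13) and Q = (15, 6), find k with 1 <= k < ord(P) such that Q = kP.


Enumerate multiples of P until we hit Q = (15, 6):
  1P = (10, 13)
  2P = (9, 21)
  3P = (22, 14)
  4P = (18, 17)
  5P = (1, 3)
  6P = (5, 13)
  7P = (8, 10)
  8P = (13, 17)
  9P = (12, 15)
  10P = (2, 18)
  11P = (6, 19)
  12P = (15, 6)
Match found at i = 12.

k = 12


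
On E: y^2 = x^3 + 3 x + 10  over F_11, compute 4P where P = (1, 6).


k = 4 = 100_2 (binary, LSB first: 001)
Double-and-add from P = (1, 6):
  bit 0 = 0: acc unchanged = O
  bit 1 = 0: acc unchanged = O
  bit 2 = 1: acc = O + (1, 6) = (1, 6)

4P = (1, 6)


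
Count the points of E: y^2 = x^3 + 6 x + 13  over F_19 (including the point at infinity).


For each x in F_19, count y with y^2 = x^3 + 6 x + 13 mod 19:
  x = 1: RHS = 1, y in [1, 18]  -> 2 point(s)
  x = 3: RHS = 1, y in [1, 18]  -> 2 point(s)
  x = 4: RHS = 6, y in [5, 14]  -> 2 point(s)
  x = 5: RHS = 16, y in [4, 15]  -> 2 point(s)
  x = 9: RHS = 17, y in [6, 13]  -> 2 point(s)
  x = 10: RHS = 9, y in [3, 16]  -> 2 point(s)
  x = 11: RHS = 4, y in [2, 17]  -> 2 point(s)
  x = 15: RHS = 1, y in [1, 18]  -> 2 point(s)
  x = 16: RHS = 6, y in [5, 14]  -> 2 point(s)
  x = 18: RHS = 6, y in [5, 14]  -> 2 point(s)
Affine points: 20. Add the point at infinity: total = 21.

#E(F_19) = 21


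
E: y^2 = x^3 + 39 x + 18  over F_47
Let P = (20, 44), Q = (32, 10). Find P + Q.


P != Q, so use the chord formula.
s = (y2 - y1) / (x2 - x1) = (13) / (12) mod 47 = 5
x3 = s^2 - x1 - x2 mod 47 = 5^2 - 20 - 32 = 20
y3 = s (x1 - x3) - y1 mod 47 = 5 * (20 - 20) - 44 = 3

P + Q = (20, 3)


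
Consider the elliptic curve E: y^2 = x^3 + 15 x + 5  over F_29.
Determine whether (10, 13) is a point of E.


Check whether y^2 = x^3 + 15 x + 5 (mod 29) for (x, y) = (10, 13).
LHS: y^2 = 13^2 mod 29 = 24
RHS: x^3 + 15 x + 5 = 10^3 + 15*10 + 5 mod 29 = 24
LHS = RHS

Yes, on the curve


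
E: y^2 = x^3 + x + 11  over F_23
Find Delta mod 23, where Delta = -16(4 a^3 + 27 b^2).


4 a^3 + 27 b^2 = 4*1^3 + 27*11^2 = 4 + 3267 = 3271
Delta = -16 * (3271) = -52336
Delta mod 23 = 12

Delta = 12 (mod 23)


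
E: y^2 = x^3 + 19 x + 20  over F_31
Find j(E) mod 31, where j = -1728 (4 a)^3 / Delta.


Delta = -16(4 a^3 + 27 b^2) mod 31 = 9
-1728 * (4 a)^3 = -1728 * (4*19)^3 mod 31 = 4
j = 4 * 9^(-1) mod 31 = 28

j = 28 (mod 31)


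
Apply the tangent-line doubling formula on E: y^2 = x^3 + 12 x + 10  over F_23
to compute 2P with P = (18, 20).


Doubling: s = (3 x1^2 + a) / (2 y1)
s = (3*18^2 + 12) / (2*20) mod 23 = 20
x3 = s^2 - 2 x1 mod 23 = 20^2 - 2*18 = 19
y3 = s (x1 - x3) - y1 mod 23 = 20 * (18 - 19) - 20 = 6

2P = (19, 6)


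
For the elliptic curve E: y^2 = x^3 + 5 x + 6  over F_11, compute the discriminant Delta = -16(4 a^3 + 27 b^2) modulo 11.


4 a^3 + 27 b^2 = 4*5^3 + 27*6^2 = 500 + 972 = 1472
Delta = -16 * (1472) = -23552
Delta mod 11 = 10

Delta = 10 (mod 11)


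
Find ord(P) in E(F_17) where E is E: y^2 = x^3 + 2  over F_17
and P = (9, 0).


Compute successive multiples of P until we hit O:
  1P = (9, 0)
  2P = O

ord(P) = 2


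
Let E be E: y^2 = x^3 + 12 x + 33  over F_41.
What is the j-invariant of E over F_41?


Delta = -16(4 a^3 + 27 b^2) mod 41 = 12
-1728 * (4 a)^3 = -1728 * (4*12)^3 mod 41 = 33
j = 33 * 12^(-1) mod 41 = 13

j = 13 (mod 41)


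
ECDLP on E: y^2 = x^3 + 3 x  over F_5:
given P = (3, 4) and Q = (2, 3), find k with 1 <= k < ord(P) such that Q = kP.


Enumerate multiples of P until we hit Q = (2, 3):
  1P = (3, 4)
  2P = (4, 1)
  3P = (2, 3)
Match found at i = 3.

k = 3


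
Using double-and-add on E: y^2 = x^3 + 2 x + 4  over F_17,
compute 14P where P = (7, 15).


k = 14 = 1110_2 (binary, LSB first: 0111)
Double-and-add from P = (7, 15):
  bit 0 = 0: acc unchanged = O
  bit 1 = 1: acc = O + (4, 5) = (4, 5)
  bit 2 = 1: acc = (4, 5) + (0, 15) = (15, 14)
  bit 3 = 1: acc = (15, 14) + (13, 0) = (4, 12)

14P = (4, 12)


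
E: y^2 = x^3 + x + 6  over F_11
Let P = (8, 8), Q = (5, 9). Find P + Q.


P != Q, so use the chord formula.
s = (y2 - y1) / (x2 - x1) = (1) / (8) mod 11 = 7
x3 = s^2 - x1 - x2 mod 11 = 7^2 - 8 - 5 = 3
y3 = s (x1 - x3) - y1 mod 11 = 7 * (8 - 3) - 8 = 5

P + Q = (3, 5)


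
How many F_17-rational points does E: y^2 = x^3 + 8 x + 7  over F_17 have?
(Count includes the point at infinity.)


For each x in F_17, count y with y^2 = x^3 + 8 x + 7 mod 17:
  x = 1: RHS = 16, y in [4, 13]  -> 2 point(s)
  x = 4: RHS = 1, y in [1, 16]  -> 2 point(s)
  x = 5: RHS = 2, y in [6, 11]  -> 2 point(s)
  x = 6: RHS = 16, y in [4, 13]  -> 2 point(s)
  x = 7: RHS = 15, y in [7, 10]  -> 2 point(s)
  x = 9: RHS = 9, y in [3, 14]  -> 2 point(s)
  x = 10: RHS = 16, y in [4, 13]  -> 2 point(s)
  x = 11: RHS = 15, y in [7, 10]  -> 2 point(s)
  x = 13: RHS = 13, y in [8, 9]  -> 2 point(s)
  x = 15: RHS = 0, y in [0]  -> 1 point(s)
  x = 16: RHS = 15, y in [7, 10]  -> 2 point(s)
Affine points: 21. Add the point at infinity: total = 22.

#E(F_17) = 22


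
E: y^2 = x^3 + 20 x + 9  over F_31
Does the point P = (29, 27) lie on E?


Check whether y^2 = x^3 + 20 x + 9 (mod 31) for (x, y) = (29, 27).
LHS: y^2 = 27^2 mod 31 = 16
RHS: x^3 + 20 x + 9 = 29^3 + 20*29 + 9 mod 31 = 23
LHS != RHS

No, not on the curve


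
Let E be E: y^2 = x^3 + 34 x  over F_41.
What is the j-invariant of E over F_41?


Delta = -16(4 a^3 + 27 b^2) mod 41 = 17
-1728 * (4 a)^3 = -1728 * (4*34)^3 mod 41 = 20
j = 20 * 17^(-1) mod 41 = 6

j = 6 (mod 41)


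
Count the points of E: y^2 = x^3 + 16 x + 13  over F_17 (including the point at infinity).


For each x in F_17, count y with y^2 = x^3 + 16 x + 13 mod 17:
  x = 0: RHS = 13, y in [8, 9]  -> 2 point(s)
  x = 1: RHS = 13, y in [8, 9]  -> 2 point(s)
  x = 2: RHS = 2, y in [6, 11]  -> 2 point(s)
  x = 6: RHS = 2, y in [6, 11]  -> 2 point(s)
  x = 7: RHS = 9, y in [3, 14]  -> 2 point(s)
  x = 9: RHS = 2, y in [6, 11]  -> 2 point(s)
  x = 10: RHS = 0, y in [0]  -> 1 point(s)
  x = 13: RHS = 4, y in [2, 15]  -> 2 point(s)
  x = 16: RHS = 13, y in [8, 9]  -> 2 point(s)
Affine points: 17. Add the point at infinity: total = 18.

#E(F_17) = 18


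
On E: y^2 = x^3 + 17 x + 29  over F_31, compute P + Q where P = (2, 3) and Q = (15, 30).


P != Q, so use the chord formula.
s = (y2 - y1) / (x2 - x1) = (27) / (13) mod 31 = 14
x3 = s^2 - x1 - x2 mod 31 = 14^2 - 2 - 15 = 24
y3 = s (x1 - x3) - y1 mod 31 = 14 * (2 - 24) - 3 = 30

P + Q = (24, 30)


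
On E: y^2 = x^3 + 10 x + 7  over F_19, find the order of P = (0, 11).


Compute successive multiples of P until we hit O:
  1P = (0, 11)
  2P = (9, 16)
  3P = (15, 6)
  4P = (2, 15)
  5P = (2, 4)
  6P = (15, 13)
  7P = (9, 3)
  8P = (0, 8)
  ... (continuing to 9P)
  9P = O

ord(P) = 9


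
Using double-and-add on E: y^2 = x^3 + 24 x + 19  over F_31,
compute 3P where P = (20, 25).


k = 3 = 11_2 (binary, LSB first: 11)
Double-and-add from P = (20, 25):
  bit 0 = 1: acc = O + (20, 25) = (20, 25)
  bit 1 = 1: acc = (20, 25) + (10, 9) = (11, 8)

3P = (11, 8)


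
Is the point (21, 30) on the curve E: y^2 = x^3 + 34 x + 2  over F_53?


Check whether y^2 = x^3 + 34 x + 2 (mod 53) for (x, y) = (21, 30).
LHS: y^2 = 30^2 mod 53 = 52
RHS: x^3 + 34 x + 2 = 21^3 + 34*21 + 2 mod 53 = 13
LHS != RHS

No, not on the curve


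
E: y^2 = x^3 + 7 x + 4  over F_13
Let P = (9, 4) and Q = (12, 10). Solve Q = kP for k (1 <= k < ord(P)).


Enumerate multiples of P until we hit Q = (12, 10):
  1P = (9, 4)
  2P = (12, 3)
  3P = (8, 0)
  4P = (12, 10)
Match found at i = 4.

k = 4


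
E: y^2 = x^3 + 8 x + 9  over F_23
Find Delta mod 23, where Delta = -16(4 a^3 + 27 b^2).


4 a^3 + 27 b^2 = 4*8^3 + 27*9^2 = 2048 + 2187 = 4235
Delta = -16 * (4235) = -67760
Delta mod 23 = 21

Delta = 21 (mod 23)


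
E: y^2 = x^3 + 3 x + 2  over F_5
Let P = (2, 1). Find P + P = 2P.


Doubling: s = (3 x1^2 + a) / (2 y1)
s = (3*2^2 + 3) / (2*1) mod 5 = 0
x3 = s^2 - 2 x1 mod 5 = 0^2 - 2*2 = 1
y3 = s (x1 - x3) - y1 mod 5 = 0 * (2 - 1) - 1 = 4

2P = (1, 4)


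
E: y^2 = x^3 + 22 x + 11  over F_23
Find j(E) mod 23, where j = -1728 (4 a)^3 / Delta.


Delta = -16(4 a^3 + 27 b^2) mod 23 = 2
-1728 * (4 a)^3 = -1728 * (4*22)^3 mod 23 = 8
j = 8 * 2^(-1) mod 23 = 4

j = 4 (mod 23)


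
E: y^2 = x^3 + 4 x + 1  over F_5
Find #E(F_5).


For each x in F_5, count y with y^2 = x^3 + 4 x + 1 mod 5:
  x = 0: RHS = 1, y in [1, 4]  -> 2 point(s)
  x = 1: RHS = 1, y in [1, 4]  -> 2 point(s)
  x = 3: RHS = 0, y in [0]  -> 1 point(s)
  x = 4: RHS = 1, y in [1, 4]  -> 2 point(s)
Affine points: 7. Add the point at infinity: total = 8.

#E(F_5) = 8


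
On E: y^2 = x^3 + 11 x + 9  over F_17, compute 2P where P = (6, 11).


Doubling: s = (3 x1^2 + a) / (2 y1)
s = (3*6^2 + 11) / (2*11) mod 17 = 0
x3 = s^2 - 2 x1 mod 17 = 0^2 - 2*6 = 5
y3 = s (x1 - x3) - y1 mod 17 = 0 * (6 - 5) - 11 = 6

2P = (5, 6)


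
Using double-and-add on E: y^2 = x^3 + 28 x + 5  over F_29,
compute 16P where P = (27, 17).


k = 16 = 10000_2 (binary, LSB first: 00001)
Double-and-add from P = (27, 17):
  bit 0 = 0: acc unchanged = O
  bit 1 = 0: acc unchanged = O
  bit 2 = 0: acc unchanged = O
  bit 3 = 0: acc unchanged = O
  bit 4 = 1: acc = O + (10, 26) = (10, 26)

16P = (10, 26)


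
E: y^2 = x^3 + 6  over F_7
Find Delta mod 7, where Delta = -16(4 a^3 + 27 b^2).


4 a^3 + 27 b^2 = 4*0^3 + 27*6^2 = 0 + 972 = 972
Delta = -16 * (972) = -15552
Delta mod 7 = 2

Delta = 2 (mod 7)


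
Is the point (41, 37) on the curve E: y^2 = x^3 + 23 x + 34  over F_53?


Check whether y^2 = x^3 + 23 x + 34 (mod 53) for (x, y) = (41, 37).
LHS: y^2 = 37^2 mod 53 = 44
RHS: x^3 + 23 x + 34 = 41^3 + 23*41 + 34 mod 53 = 44
LHS = RHS

Yes, on the curve


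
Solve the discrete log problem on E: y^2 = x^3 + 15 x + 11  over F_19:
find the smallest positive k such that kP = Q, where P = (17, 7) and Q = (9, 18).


Enumerate multiples of P until we hit Q = (9, 18):
  1P = (17, 7)
  2P = (2, 7)
  3P = (0, 12)
  4P = (13, 3)
  5P = (9, 1)
  6P = (9, 18)
Match found at i = 6.

k = 6


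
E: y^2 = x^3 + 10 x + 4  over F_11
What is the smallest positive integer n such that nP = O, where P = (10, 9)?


Compute successive multiples of P until we hit O:
  1P = (10, 9)
  2P = (5, 5)
  3P = (5, 6)
  4P = (10, 2)
  5P = O

ord(P) = 5


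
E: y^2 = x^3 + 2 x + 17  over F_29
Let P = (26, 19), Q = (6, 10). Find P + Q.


P != Q, so use the chord formula.
s = (y2 - y1) / (x2 - x1) = (20) / (9) mod 29 = 28
x3 = s^2 - x1 - x2 mod 29 = 28^2 - 26 - 6 = 27
y3 = s (x1 - x3) - y1 mod 29 = 28 * (26 - 27) - 19 = 11

P + Q = (27, 11)


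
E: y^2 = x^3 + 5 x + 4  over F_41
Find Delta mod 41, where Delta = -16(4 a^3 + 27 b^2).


4 a^3 + 27 b^2 = 4*5^3 + 27*4^2 = 500 + 432 = 932
Delta = -16 * (932) = -14912
Delta mod 41 = 12

Delta = 12 (mod 41)


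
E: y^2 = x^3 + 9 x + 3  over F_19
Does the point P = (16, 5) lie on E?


Check whether y^2 = x^3 + 9 x + 3 (mod 19) for (x, y) = (16, 5).
LHS: y^2 = 5^2 mod 19 = 6
RHS: x^3 + 9 x + 3 = 16^3 + 9*16 + 3 mod 19 = 6
LHS = RHS

Yes, on the curve


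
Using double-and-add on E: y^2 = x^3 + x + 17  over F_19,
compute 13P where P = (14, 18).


k = 13 = 1101_2 (binary, LSB first: 1011)
Double-and-add from P = (14, 18):
  bit 0 = 1: acc = O + (14, 18) = (14, 18)
  bit 1 = 0: acc unchanged = (14, 18)
  bit 2 = 1: acc = (14, 18) + (6, 12) = (15, 5)
  bit 3 = 1: acc = (15, 5) + (8, 9) = (13, 2)

13P = (13, 2)


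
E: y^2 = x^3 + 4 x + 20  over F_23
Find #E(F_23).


For each x in F_23, count y with y^2 = x^3 + 4 x + 20 mod 23:
  x = 1: RHS = 2, y in [5, 18]  -> 2 point(s)
  x = 2: RHS = 13, y in [6, 17]  -> 2 point(s)
  x = 3: RHS = 13, y in [6, 17]  -> 2 point(s)
  x = 4: RHS = 8, y in [10, 13]  -> 2 point(s)
  x = 5: RHS = 4, y in [2, 21]  -> 2 point(s)
  x = 7: RHS = 0, y in [0]  -> 1 point(s)
  x = 8: RHS = 12, y in [9, 14]  -> 2 point(s)
  x = 9: RHS = 3, y in [7, 16]  -> 2 point(s)
  x = 10: RHS = 2, y in [5, 18]  -> 2 point(s)
  x = 12: RHS = 2, y in [5, 18]  -> 2 point(s)
  x = 18: RHS = 13, y in [6, 17]  -> 2 point(s)
  x = 19: RHS = 9, y in [3, 20]  -> 2 point(s)
  x = 20: RHS = 4, y in [2, 21]  -> 2 point(s)
  x = 21: RHS = 4, y in [2, 21]  -> 2 point(s)
Affine points: 27. Add the point at infinity: total = 28.

#E(F_23) = 28


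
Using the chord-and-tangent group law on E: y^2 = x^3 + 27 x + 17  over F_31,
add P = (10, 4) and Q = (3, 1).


P != Q, so use the chord formula.
s = (y2 - y1) / (x2 - x1) = (28) / (24) mod 31 = 27
x3 = s^2 - x1 - x2 mod 31 = 27^2 - 10 - 3 = 3
y3 = s (x1 - x3) - y1 mod 31 = 27 * (10 - 3) - 4 = 30

P + Q = (3, 30)


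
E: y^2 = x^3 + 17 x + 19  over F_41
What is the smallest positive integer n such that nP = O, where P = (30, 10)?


Compute successive multiples of P until we hit O:
  1P = (30, 10)
  2P = (14, 7)
  3P = (2, 26)
  4P = (11, 26)
  5P = (9, 9)
  6P = (6, 38)
  7P = (28, 15)
  8P = (20, 6)
  ... (continuing to 20P)
  20P = O

ord(P) = 20


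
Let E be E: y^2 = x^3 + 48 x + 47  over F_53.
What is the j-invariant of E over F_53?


Delta = -16(4 a^3 + 27 b^2) mod 53 = 27
-1728 * (4 a)^3 = -1728 * (4*48)^3 mod 53 = 10
j = 10 * 27^(-1) mod 53 = 20

j = 20 (mod 53)


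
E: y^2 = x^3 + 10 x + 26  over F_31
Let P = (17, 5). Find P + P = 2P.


Doubling: s = (3 x1^2 + a) / (2 y1)
s = (3*17^2 + 10) / (2*5) mod 31 = 4
x3 = s^2 - 2 x1 mod 31 = 4^2 - 2*17 = 13
y3 = s (x1 - x3) - y1 mod 31 = 4 * (17 - 13) - 5 = 11

2P = (13, 11)


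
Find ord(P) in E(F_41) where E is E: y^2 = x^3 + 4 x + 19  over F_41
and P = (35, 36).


Compute successive multiples of P until we hit O:
  1P = (35, 36)
  2P = (21, 4)
  3P = (17, 11)
  4P = (7, 12)
  5P = (24, 32)
  6P = (15, 16)
  7P = (33, 7)
  8P = (9, 13)
  ... (continuing to 18P)
  18P = O

ord(P) = 18


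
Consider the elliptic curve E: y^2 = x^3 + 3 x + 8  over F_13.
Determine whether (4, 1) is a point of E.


Check whether y^2 = x^3 + 3 x + 8 (mod 13) for (x, y) = (4, 1).
LHS: y^2 = 1^2 mod 13 = 1
RHS: x^3 + 3 x + 8 = 4^3 + 3*4 + 8 mod 13 = 6
LHS != RHS

No, not on the curve


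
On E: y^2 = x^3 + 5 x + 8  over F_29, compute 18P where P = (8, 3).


k = 18 = 10010_2 (binary, LSB first: 01001)
Double-and-add from P = (8, 3):
  bit 0 = 0: acc unchanged = O
  bit 1 = 1: acc = O + (14, 3) = (14, 3)
  bit 2 = 0: acc unchanged = (14, 3)
  bit 3 = 0: acc unchanged = (14, 3)
  bit 4 = 1: acc = (14, 3) + (5, 19) = (6, 15)

18P = (6, 15)


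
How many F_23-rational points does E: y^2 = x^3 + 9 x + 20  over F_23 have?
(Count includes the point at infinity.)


For each x in F_23, count y with y^2 = x^3 + 9 x + 20 mod 23:
  x = 2: RHS = 0, y in [0]  -> 1 point(s)
  x = 5: RHS = 6, y in [11, 12]  -> 2 point(s)
  x = 7: RHS = 12, y in [9, 14]  -> 2 point(s)
  x = 8: RHS = 6, y in [11, 12]  -> 2 point(s)
  x = 9: RHS = 2, y in [5, 18]  -> 2 point(s)
  x = 10: RHS = 6, y in [11, 12]  -> 2 point(s)
  x = 11: RHS = 1, y in [1, 22]  -> 2 point(s)
  x = 12: RHS = 16, y in [4, 19]  -> 2 point(s)
  x = 17: RHS = 3, y in [7, 16]  -> 2 point(s)
  x = 19: RHS = 12, y in [9, 14]  -> 2 point(s)
  x = 20: RHS = 12, y in [9, 14]  -> 2 point(s)
Affine points: 21. Add the point at infinity: total = 22.

#E(F_23) = 22


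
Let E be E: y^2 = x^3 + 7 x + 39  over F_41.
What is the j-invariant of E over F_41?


Delta = -16(4 a^3 + 27 b^2) mod 41 = 18
-1728 * (4 a)^3 = -1728 * (4*7)^3 mod 41 = 21
j = 21 * 18^(-1) mod 41 = 8

j = 8 (mod 41)


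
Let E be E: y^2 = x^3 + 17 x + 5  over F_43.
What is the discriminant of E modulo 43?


4 a^3 + 27 b^2 = 4*17^3 + 27*5^2 = 19652 + 675 = 20327
Delta = -16 * (20327) = -325232
Delta mod 43 = 20

Delta = 20 (mod 43)


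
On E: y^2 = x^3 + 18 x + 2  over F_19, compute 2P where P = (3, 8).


Doubling: s = (3 x1^2 + a) / (2 y1)
s = (3*3^2 + 18) / (2*8) mod 19 = 4
x3 = s^2 - 2 x1 mod 19 = 4^2 - 2*3 = 10
y3 = s (x1 - x3) - y1 mod 19 = 4 * (3 - 10) - 8 = 2

2P = (10, 2)


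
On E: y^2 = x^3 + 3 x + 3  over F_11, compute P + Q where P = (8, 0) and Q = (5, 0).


P != Q, so use the chord formula.
s = (y2 - y1) / (x2 - x1) = (0) / (8) mod 11 = 0
x3 = s^2 - x1 - x2 mod 11 = 0^2 - 8 - 5 = 9
y3 = s (x1 - x3) - y1 mod 11 = 0 * (8 - 9) - 0 = 0

P + Q = (9, 0)


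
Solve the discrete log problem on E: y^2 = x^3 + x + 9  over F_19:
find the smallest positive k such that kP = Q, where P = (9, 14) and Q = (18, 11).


Enumerate multiples of P until we hit Q = (18, 11):
  1P = (9, 14)
  2P = (18, 8)
  3P = (3, 1)
  4P = (8, 4)
  5P = (7, 6)
  6P = (0, 3)
  7P = (0, 16)
  8P = (7, 13)
  9P = (8, 15)
  10P = (3, 18)
  11P = (18, 11)
Match found at i = 11.

k = 11


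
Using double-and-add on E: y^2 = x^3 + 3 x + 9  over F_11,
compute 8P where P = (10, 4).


k = 8 = 1000_2 (binary, LSB first: 0001)
Double-and-add from P = (10, 4):
  bit 0 = 0: acc unchanged = O
  bit 1 = 0: acc unchanged = O
  bit 2 = 0: acc unchanged = O
  bit 3 = 1: acc = O + (0, 8) = (0, 8)

8P = (0, 8)


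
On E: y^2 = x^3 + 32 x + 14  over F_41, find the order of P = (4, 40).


Compute successive multiples of P until we hit O:
  1P = (4, 40)
  2P = (34, 12)
  3P = (21, 36)
  4P = (24, 25)
  5P = (11, 37)
  6P = (22, 38)
  7P = (14, 34)
  8P = (25, 30)
  ... (continuing to 33P)
  33P = O

ord(P) = 33


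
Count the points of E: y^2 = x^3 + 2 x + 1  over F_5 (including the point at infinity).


For each x in F_5, count y with y^2 = x^3 + 2 x + 1 mod 5:
  x = 0: RHS = 1, y in [1, 4]  -> 2 point(s)
  x = 1: RHS = 4, y in [2, 3]  -> 2 point(s)
  x = 3: RHS = 4, y in [2, 3]  -> 2 point(s)
Affine points: 6. Add the point at infinity: total = 7.

#E(F_5) = 7


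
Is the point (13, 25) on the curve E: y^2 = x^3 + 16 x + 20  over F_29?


Check whether y^2 = x^3 + 16 x + 20 (mod 29) for (x, y) = (13, 25).
LHS: y^2 = 25^2 mod 29 = 16
RHS: x^3 + 16 x + 20 = 13^3 + 16*13 + 20 mod 29 = 18
LHS != RHS

No, not on the curve


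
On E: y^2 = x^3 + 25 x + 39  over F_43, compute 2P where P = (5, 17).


Doubling: s = (3 x1^2 + a) / (2 y1)
s = (3*5^2 + 25) / (2*17) mod 43 = 8
x3 = s^2 - 2 x1 mod 43 = 8^2 - 2*5 = 11
y3 = s (x1 - x3) - y1 mod 43 = 8 * (5 - 11) - 17 = 21

2P = (11, 21)


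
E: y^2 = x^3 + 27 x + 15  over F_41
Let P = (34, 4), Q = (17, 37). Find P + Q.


P != Q, so use the chord formula.
s = (y2 - y1) / (x2 - x1) = (33) / (24) mod 41 = 27
x3 = s^2 - x1 - x2 mod 41 = 27^2 - 34 - 17 = 22
y3 = s (x1 - x3) - y1 mod 41 = 27 * (34 - 22) - 4 = 33

P + Q = (22, 33)


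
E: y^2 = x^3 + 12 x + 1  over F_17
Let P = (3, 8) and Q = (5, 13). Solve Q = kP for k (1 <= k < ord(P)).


Enumerate multiples of P until we hit Q = (5, 13):
  1P = (3, 8)
  2P = (2, 4)
  3P = (11, 11)
  4P = (5, 4)
  5P = (13, 12)
  6P = (10, 13)
  7P = (0, 16)
  8P = (6, 0)
  9P = (0, 1)
  10P = (10, 4)
  11P = (13, 5)
  12P = (5, 13)
Match found at i = 12.

k = 12


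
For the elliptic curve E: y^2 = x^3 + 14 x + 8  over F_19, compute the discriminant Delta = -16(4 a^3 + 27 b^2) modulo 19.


4 a^3 + 27 b^2 = 4*14^3 + 27*8^2 = 10976 + 1728 = 12704
Delta = -16 * (12704) = -203264
Delta mod 19 = 17

Delta = 17 (mod 19)


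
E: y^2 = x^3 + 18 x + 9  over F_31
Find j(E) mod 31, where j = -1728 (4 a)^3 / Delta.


Delta = -16(4 a^3 + 27 b^2) mod 31 = 30
-1728 * (4 a)^3 = -1728 * (4*18)^3 mod 31 = 2
j = 2 * 30^(-1) mod 31 = 29

j = 29 (mod 31)


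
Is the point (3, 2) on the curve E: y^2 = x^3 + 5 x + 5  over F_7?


Check whether y^2 = x^3 + 5 x + 5 (mod 7) for (x, y) = (3, 2).
LHS: y^2 = 2^2 mod 7 = 4
RHS: x^3 + 5 x + 5 = 3^3 + 5*3 + 5 mod 7 = 5
LHS != RHS

No, not on the curve


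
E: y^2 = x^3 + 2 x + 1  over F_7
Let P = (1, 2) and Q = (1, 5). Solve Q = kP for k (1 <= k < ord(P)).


Enumerate multiples of P until we hit Q = (1, 5):
  1P = (1, 2)
  2P = (0, 1)
  3P = (0, 6)
  4P = (1, 5)
Match found at i = 4.

k = 4


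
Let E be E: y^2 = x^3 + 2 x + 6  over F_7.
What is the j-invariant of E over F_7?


Delta = -16(4 a^3 + 27 b^2) mod 7 = 1
-1728 * (4 a)^3 = -1728 * (4*2)^3 mod 7 = 1
j = 1 * 1^(-1) mod 7 = 1

j = 1 (mod 7)


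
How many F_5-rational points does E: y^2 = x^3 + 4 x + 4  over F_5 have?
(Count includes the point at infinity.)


For each x in F_5, count y with y^2 = x^3 + 4 x + 4 mod 5:
  x = 0: RHS = 4, y in [2, 3]  -> 2 point(s)
  x = 1: RHS = 4, y in [2, 3]  -> 2 point(s)
  x = 2: RHS = 0, y in [0]  -> 1 point(s)
  x = 4: RHS = 4, y in [2, 3]  -> 2 point(s)
Affine points: 7. Add the point at infinity: total = 8.

#E(F_5) = 8


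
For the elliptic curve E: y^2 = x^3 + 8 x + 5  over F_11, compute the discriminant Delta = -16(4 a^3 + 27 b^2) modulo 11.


4 a^3 + 27 b^2 = 4*8^3 + 27*5^2 = 2048 + 675 = 2723
Delta = -16 * (2723) = -43568
Delta mod 11 = 3

Delta = 3 (mod 11)


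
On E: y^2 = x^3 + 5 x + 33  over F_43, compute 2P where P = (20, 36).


Doubling: s = (3 x1^2 + a) / (2 y1)
s = (3*20^2 + 5) / (2*36) mod 43 = 3
x3 = s^2 - 2 x1 mod 43 = 3^2 - 2*20 = 12
y3 = s (x1 - x3) - y1 mod 43 = 3 * (20 - 12) - 36 = 31

2P = (12, 31)


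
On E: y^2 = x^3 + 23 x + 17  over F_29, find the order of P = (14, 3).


Compute successive multiples of P until we hit O:
  1P = (14, 3)
  2P = (14, 26)
  3P = O

ord(P) = 3


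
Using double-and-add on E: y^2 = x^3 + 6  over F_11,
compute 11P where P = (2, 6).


k = 11 = 1011_2 (binary, LSB first: 1101)
Double-and-add from P = (2, 6):
  bit 0 = 1: acc = O + (2, 6) = (2, 6)
  bit 1 = 1: acc = (2, 6) + (8, 10) = (10, 7)
  bit 2 = 0: acc unchanged = (10, 7)
  bit 3 = 1: acc = (10, 7) + (4, 9) = (2, 5)

11P = (2, 5)


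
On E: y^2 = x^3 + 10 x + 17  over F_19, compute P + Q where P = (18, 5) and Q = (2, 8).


P != Q, so use the chord formula.
s = (y2 - y1) / (x2 - x1) = (3) / (3) mod 19 = 1
x3 = s^2 - x1 - x2 mod 19 = 1^2 - 18 - 2 = 0
y3 = s (x1 - x3) - y1 mod 19 = 1 * (18 - 0) - 5 = 13

P + Q = (0, 13)


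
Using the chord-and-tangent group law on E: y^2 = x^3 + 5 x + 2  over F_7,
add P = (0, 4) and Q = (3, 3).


P != Q, so use the chord formula.
s = (y2 - y1) / (x2 - x1) = (6) / (3) mod 7 = 2
x3 = s^2 - x1 - x2 mod 7 = 2^2 - 0 - 3 = 1
y3 = s (x1 - x3) - y1 mod 7 = 2 * (0 - 1) - 4 = 1

P + Q = (1, 1)


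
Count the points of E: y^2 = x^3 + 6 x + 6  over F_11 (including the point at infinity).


For each x in F_11, count y with y^2 = x^3 + 6 x + 6 mod 11:
  x = 2: RHS = 4, y in [2, 9]  -> 2 point(s)
  x = 6: RHS = 5, y in [4, 7]  -> 2 point(s)
  x = 8: RHS = 5, y in [4, 7]  -> 2 point(s)
Affine points: 6. Add the point at infinity: total = 7.

#E(F_11) = 7
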